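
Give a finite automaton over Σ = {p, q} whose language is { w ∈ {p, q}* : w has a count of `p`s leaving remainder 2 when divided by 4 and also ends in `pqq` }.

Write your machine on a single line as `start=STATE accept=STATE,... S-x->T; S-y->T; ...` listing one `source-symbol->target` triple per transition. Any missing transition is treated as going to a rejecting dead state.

start=s0; accept=s9; s0-p->s1; s0-q->s0; s1-p->s2; s1-q->s3; s2-p->s4; s2-q->s5; s3-p->s2; s3-q->s6; s4-p->s7; s4-q->s8; s5-p->s4; s5-q->s9; s6-p->s2; s6-q->s10; s7-p->s1; s7-q->s11; s8-p->s7; s8-q->s12; s9-p->s4; s9-q->s13; s10-p->s2; s10-q->s10; s11-p->s1; s11-q->s14; s12-p->s7; s12-q->s15; s13-p->s4; s13-q->s13; s14-p->s1; s14-q->s0; s15-p->s7; s15-q->s15

Handle the two conditions separately and then intersect. The first has 4 states tracking the count of `p`s modulo 4; the second has 4 states tracking how much of the suffix `pqq` has currently been matched. A product state is a pair (one from each), accepting exactly when both do.
A 16-state machine:
          p    q  
>  s0     s1   s0 
   s1     s2   s3 
   s2     s4   s5 
   s3     s2   s6 
   s4     s7   s8 
   s5     s4   s9 
   s6     s2  s10 
   s7     s1  s11 
   s8     s7  s12 
 * s9     s4  s13 
   s10    s2  s10 
   s11    s1  s14 
   s12    s7  s15 
   s13    s4  s13 
   s14    s1   s0 
   s15    s7  s15 
(> = start, * = accepting)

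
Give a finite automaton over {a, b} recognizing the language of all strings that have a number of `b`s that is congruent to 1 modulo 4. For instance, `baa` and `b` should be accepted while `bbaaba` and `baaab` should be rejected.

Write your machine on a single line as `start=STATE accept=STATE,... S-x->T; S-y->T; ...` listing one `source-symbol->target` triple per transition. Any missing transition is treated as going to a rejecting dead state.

start=q0; accept=q1; q0-a->q0; q0-b->q1; q1-a->q1; q1-b->q2; q2-a->q2; q2-b->q3; q3-a->q3; q3-b->q0

Keep the running count of `b`s modulo 4: each `b` advances along the cycle q0 → q1 → q2 → q3 → q0 while other symbols loop. Accept at q1.
With 4 states:
        a   b  
>  q0   q0  q1 
 * q1   q1  q2 
   q2   q2  q3 
   q3   q3  q0 
(> = start, * = accepting)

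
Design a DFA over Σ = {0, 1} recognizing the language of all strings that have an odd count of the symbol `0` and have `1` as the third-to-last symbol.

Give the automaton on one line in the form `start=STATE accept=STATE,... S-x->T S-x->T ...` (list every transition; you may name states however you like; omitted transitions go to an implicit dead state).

start=A accept=M,N,T,W A-0->B A-1->C B-0->D B-1->E C-0->F C-1->G D-0->H D-1->I E-0->J E-1->K F-0->L F-1->M G-0->N G-1->O H-0->P H-1->Q I-0->R I-1->S J-0->T J-1->U K-0->V K-1->W L-0->H L-1->I M-0->J M-1->K N-0->L N-1->M O-0->N O-1->O P-0->H P-1->I Q-0->J Q-1->K R-0->L R-1->M S-0->N S-1->O T-0->P T-1->Q U-0->R U-1->S V-0->T V-1->U W-0->V W-1->W

Build one automaton per condition and run them in lockstep. One (2 states) tracks the count of `0`s modulo 2; the other (15 states) tracks the last 3 symbols read. Each combined state is a pair, one component from each; accept when both components accept.
A 23-state machine:
       0  1 
>  A   B  C 
   B   D  E 
   C   F  G 
   D   H  I 
   E   J  K 
   F   L  M 
   G   N  O 
   H   P  Q 
   I   R  S 
   J   T  U 
   K   V  W 
   L   H  I 
 * M   J  K 
 * N   L  M 
   O   N  O 
   P   H  I 
   Q   J  K 
   R   L  M 
   S   N  O 
 * T   P  Q 
   U   R  S 
   V   T  U 
 * W   V  W 
(> = start, * = accepting)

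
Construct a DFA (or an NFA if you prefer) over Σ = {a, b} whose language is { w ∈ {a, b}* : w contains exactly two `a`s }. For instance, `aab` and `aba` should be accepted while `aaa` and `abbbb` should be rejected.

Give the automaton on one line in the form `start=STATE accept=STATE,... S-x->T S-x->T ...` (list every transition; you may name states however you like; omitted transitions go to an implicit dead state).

Only the number of `a`s matters, and only up to 3. Make a chain s0 → s1 → s2 → s3 advanced by each `a` (with s3 absorbing); every other symbol self-loops. The accepting set is {s2}.
A 4-state machine:
        a   b  
>  s0   s1  s0 
   s1   s2  s1 
 * s2   s3  s2 
   s3   s3  s3 
(> = start, * = accepting)

start=s0 accept=s2 s0-a->s1 s0-b->s0 s1-a->s2 s1-b->s1 s2-a->s3 s2-b->s2 s3-a->s3 s3-b->s3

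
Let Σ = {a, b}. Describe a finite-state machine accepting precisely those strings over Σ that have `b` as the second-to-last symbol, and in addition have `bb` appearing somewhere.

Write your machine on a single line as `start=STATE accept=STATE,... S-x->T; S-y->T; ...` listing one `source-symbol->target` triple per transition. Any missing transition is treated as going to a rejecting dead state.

Handle the two conditions separately and then intersect. The first has 7 states tracking the last 2 symbols read; the second has 3 states tracking whether and how much of `bb` has been seen. A product state is a pair (one from each), accepting exactly when both do.
10 states suffice.
        a   b  
>  q0   q1  q2 
   q1   q3  q4 
   q2   q5  q6 
   q3   q3  q4 
   q4   q5  q6 
   q5   q3  q4 
 * q6   q7  q6 
 * q7   q8  q9 
   q8   q8  q9 
   q9   q7  q6 
(> = start, * = accepting)

start=q0; accept=q6,q7; q0-a->q1; q0-b->q2; q1-a->q3; q1-b->q4; q2-a->q5; q2-b->q6; q3-a->q3; q3-b->q4; q4-a->q5; q4-b->q6; q5-a->q3; q5-b->q4; q6-a->q7; q6-b->q6; q7-a->q8; q7-b->q9; q8-a->q8; q8-b->q9; q9-a->q7; q9-b->q6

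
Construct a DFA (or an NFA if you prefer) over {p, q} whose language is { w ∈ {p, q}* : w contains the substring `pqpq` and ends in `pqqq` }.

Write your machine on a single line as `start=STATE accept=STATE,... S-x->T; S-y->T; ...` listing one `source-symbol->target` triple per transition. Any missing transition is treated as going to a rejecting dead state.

start=S0; accept=S9; S0-p->S1; S0-q->S0; S1-p->S1; S1-q->S2; S2-p->S3; S2-q->S4; S3-p->S1; S3-q->S5; S4-p->S1; S4-q->S6; S5-p->S7; S5-q->S8; S6-p->S1; S6-q->S0; S7-p->S7; S7-q->S5; S8-p->S7; S8-q->S9; S9-p->S7; S9-q->S10; S10-p->S7; S10-q->S10

Handle the two conditions separately and then intersect. One (5 states) tracks whether and how much of `pqpq` has been seen; the other (5 states) tracks how much of the suffix `pqqq` has currently been matched. Each combined state is a pair, one component from each; accept when both components accept.
An 11-state machine:
          p    q  
>  S0     S1   S0 
   S1     S1   S2 
   S2     S3   S4 
   S3     S1   S5 
   S4     S1   S6 
   S5     S7   S8 
   S6     S1   S0 
   S7     S7   S5 
   S8     S7   S9 
 * S9     S7  S10 
   S10    S7  S10 
(> = start, * = accepting)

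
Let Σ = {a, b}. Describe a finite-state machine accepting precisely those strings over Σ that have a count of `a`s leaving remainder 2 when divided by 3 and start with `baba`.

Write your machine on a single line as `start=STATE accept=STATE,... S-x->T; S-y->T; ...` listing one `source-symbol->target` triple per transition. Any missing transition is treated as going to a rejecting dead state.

Handle the two conditions separately and then intersect. The first has 3 states tracking the count of `a`s modulo 3; the second has 6 states tracking whether the input so far still matches the prefix `baba`. A product state is a pair (one from each), accepting exactly when both do. Minimizing collapses redundant product states.
        a   b  
>  S0   S1  S2 
   S1   S1  S1 
   S2   S3  S1 
   S3   S1  S4 
   S4   S5  S1 
 * S5   S6  S5 
   S6   S7  S6 
   S7   S5  S7 
(> = start, * = accepting)

start=S0; accept=S5; S0-a->S1; S0-b->S2; S1-a->S1; S1-b->S1; S2-a->S3; S2-b->S1; S3-a->S1; S3-b->S4; S4-a->S5; S4-b->S1; S5-a->S6; S5-b->S5; S6-a->S7; S6-b->S6; S7-a->S5; S7-b->S7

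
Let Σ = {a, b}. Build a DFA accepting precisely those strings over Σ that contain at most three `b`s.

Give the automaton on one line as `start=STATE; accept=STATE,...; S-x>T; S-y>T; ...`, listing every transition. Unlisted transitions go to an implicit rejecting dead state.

Count `b`s, saturating at 4: states s0 through s3 mean 0 through 3 `b`s seen; s4 means more than 3. Each `b` increments (capped at s4); other symbols loop. Accept from {s0, s1, s2, s3}.
With 5 states:
        a   b  
>* s0   s0  s1 
 * s1   s1  s2 
 * s2   s2  s3 
 * s3   s3  s4 
   s4   s4  s4 
(> = start, * = accepting)

start=s0; accept=s0,s1,s2,s3; s0-a>s0; s0-b>s1; s1-a>s1; s1-b>s2; s2-a>s2; s2-b>s3; s3-a>s3; s3-b>s4; s4-a>s4; s4-b>s4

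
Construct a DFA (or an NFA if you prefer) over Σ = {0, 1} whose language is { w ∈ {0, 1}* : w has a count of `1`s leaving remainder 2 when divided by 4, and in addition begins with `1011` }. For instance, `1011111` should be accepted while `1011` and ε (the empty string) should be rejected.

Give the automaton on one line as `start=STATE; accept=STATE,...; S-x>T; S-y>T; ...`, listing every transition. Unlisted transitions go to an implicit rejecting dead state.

start=A; accept=I; A-0>B; A-1>C; B-0>B; B-1>B; C-0>D; C-1>B; D-0>B; D-1>E; E-0>B; E-1>F; F-0>F; F-1>G; G-0>G; G-1>H; H-0>H; H-1>I; I-0>I; I-1>F

Handle the two conditions separately and then intersect. One (4 states) tracks the count of `1`s modulo 4; the other (6 states) tracks whether the input so far still matches the prefix `1011`. Each combined state is a pair, one component from each; accept when both components accept. Minimizing collapses redundant product states.
With 9 states:
       0  1 
>  A   B  C 
   B   B  B 
   C   D  B 
   D   B  E 
   E   B  F 
   F   F  G 
   G   G  H 
   H   H  I 
 * I   I  F 
(> = start, * = accepting)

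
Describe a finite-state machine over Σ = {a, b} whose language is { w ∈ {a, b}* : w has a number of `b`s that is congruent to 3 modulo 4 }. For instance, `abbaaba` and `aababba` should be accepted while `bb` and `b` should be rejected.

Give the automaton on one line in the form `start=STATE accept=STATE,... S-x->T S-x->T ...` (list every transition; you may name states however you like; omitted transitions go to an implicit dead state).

The only thing that matters is how many `b`s have appeared, reduced mod 4. Use one state per residue: q0 for 0, …, q3 for 3. Reading `b` moves to the next residue; anything else stays put. q3 is accepting.
4 states suffice.
        a   b  
>  q0   q0  q1 
   q1   q1  q2 
   q2   q2  q3 
 * q3   q3  q0 
(> = start, * = accepting)

start=q0 accept=q3 q0-a->q0 q0-b->q1 q1-a->q1 q1-b->q2 q2-a->q2 q2-b->q3 q3-a->q3 q3-b->q0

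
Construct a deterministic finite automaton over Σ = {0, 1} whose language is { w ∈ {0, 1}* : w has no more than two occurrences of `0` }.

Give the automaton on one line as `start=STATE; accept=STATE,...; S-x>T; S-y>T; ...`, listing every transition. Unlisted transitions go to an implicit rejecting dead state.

Only the number of `0`s matters, and only up to 3. Make a chain q0 → q1 → q2 → q3 advanced by each `0` (with q3 absorbing); every other symbol self-loops. The accepting set is {q0, q1, q2}.
4 states suffice.
        0   1  
>* q0   q1  q0 
 * q1   q2  q1 
 * q2   q3  q2 
   q3   q3  q3 
(> = start, * = accepting)

start=q0; accept=q0,q1,q2; q0-0>q1; q0-1>q0; q1-0>q2; q1-1>q1; q2-0>q3; q2-1>q2; q3-0>q3; q3-1>q3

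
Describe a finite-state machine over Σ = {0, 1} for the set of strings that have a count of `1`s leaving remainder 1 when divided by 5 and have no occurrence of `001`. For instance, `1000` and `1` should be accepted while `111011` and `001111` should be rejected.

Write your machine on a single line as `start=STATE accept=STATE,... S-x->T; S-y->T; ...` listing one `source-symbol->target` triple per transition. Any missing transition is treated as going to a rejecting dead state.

start=q0; accept=q2,q4,q7; q0-0->q1; q0-1->q2; q1-0->q3; q1-1->q2; q2-0->q4; q2-1->q5; q3-0->q3; q3-1->q6; q4-0->q7; q4-1->q5; q5-0->q8; q5-1->q9; q6-0->q6; q6-1->q10; q7-0->q7; q7-1->q10; q8-0->q11; q8-1->q9; q9-0->q12; q9-1->q13; q10-0->q10; q10-1->q14; q11-0->q11; q11-1->q14; q12-0->q15; q12-1->q13; q13-0->q16; q13-1->q0; q14-0->q14; q14-1->q17; q15-0->q15; q15-1->q17; q16-0->q18; q16-1->q0; q17-0->q17; q17-1->q19; q18-0->q18; q18-1->q19; q19-0->q19; q19-1->q6

Handle the two conditions separately and then intersect. One (5 states) tracks the count of `1`s modulo 5; the other (4 states) tracks partial matches of the forbidden pattern `001`. Each combined state is a pair, one component from each; accept when both components accept.
20 states suffice.
          0    1  
>  q0     q1   q2 
   q1     q3   q2 
 * q2     q4   q5 
   q3     q3   q6 
 * q4     q7   q5 
   q5     q8   q9 
   q6     q6  q10 
 * q7     q7  q10 
   q8    q11   q9 
   q9    q12  q13 
   q10   q10  q14 
   q11   q11  q14 
   q12   q15  q13 
   q13   q16   q0 
   q14   q14  q17 
   q15   q15  q17 
   q16   q18   q0 
   q17   q17  q19 
   q18   q18  q19 
   q19   q19   q6 
(> = start, * = accepting)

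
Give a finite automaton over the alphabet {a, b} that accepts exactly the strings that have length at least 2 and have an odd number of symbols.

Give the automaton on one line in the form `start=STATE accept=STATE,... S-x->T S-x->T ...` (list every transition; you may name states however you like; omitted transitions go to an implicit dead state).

Handle the two conditions separately and then intersect. One (4 states) tracks the input length, saturating at 3; the other (2 states) tracks the input length modulo 2. Each combined state is a pair, one component from each; accept when both components accept. Equivalent product states are then merged.
4 states suffice.
        a   b  
>  s0   s1  s1 
   s1   s2  s2 
   s2   s3  s3 
 * s3   s2  s2 
(> = start, * = accepting)

start=s0 accept=s3 s0-a->s1 s0-b->s1 s1-a->s2 s1-b->s2 s2-a->s3 s2-b->s3 s3-a->s2 s3-b->s2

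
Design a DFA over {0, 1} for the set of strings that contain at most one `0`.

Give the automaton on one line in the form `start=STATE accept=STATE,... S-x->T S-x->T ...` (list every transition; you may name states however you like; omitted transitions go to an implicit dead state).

start=q0 accept=q0,q1 q0-0->q1 q0-1->q0 q1-0->q2 q1-1->q1 q2-0->q2 q2-1->q2

Only the number of `0`s matters, and only up to 2. Make a chain q0 → q1 → q2 advanced by each `0` (with q2 absorbing); every other symbol self-loops. The accepting set is {q0, q1}.
        0   1  
>* q0   q1  q0 
 * q1   q2  q1 
   q2   q2  q2 
(> = start, * = accepting)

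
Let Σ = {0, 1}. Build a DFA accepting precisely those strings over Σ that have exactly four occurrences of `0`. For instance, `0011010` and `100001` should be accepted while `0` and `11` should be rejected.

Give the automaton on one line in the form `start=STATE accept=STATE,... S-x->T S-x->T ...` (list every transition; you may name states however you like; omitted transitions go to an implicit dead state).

Count `0`s, saturating at 5: states q0 through q4 mean 0 through 4 `0`s seen; q5 means more than 4. Each `0` increments (capped at q5); other symbols loop. Accept from {q4}.
A 6-state machine:
        0   1  
>  q0   q1  q0 
   q1   q2  q1 
   q2   q3  q2 
   q3   q4  q3 
 * q4   q5  q4 
   q5   q5  q5 
(> = start, * = accepting)

start=q0 accept=q4 q0-0->q1 q0-1->q0 q1-0->q2 q1-1->q1 q2-0->q3 q2-1->q2 q3-0->q4 q3-1->q3 q4-0->q5 q4-1->q4 q5-0->q5 q5-1->q5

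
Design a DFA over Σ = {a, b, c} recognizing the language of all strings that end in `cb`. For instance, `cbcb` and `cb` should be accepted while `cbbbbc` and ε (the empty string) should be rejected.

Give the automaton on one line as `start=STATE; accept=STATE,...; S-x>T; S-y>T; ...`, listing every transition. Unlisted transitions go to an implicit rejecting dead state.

start=q0; accept=q2; q0-a>q0; q0-b>q0; q0-c>q1; q1-a>q0; q1-b>q2; q1-c>q1; q2-a>q0; q2-b>q0; q2-c>q1

Let each state record the length of the longest suffix of the input read so far that is also a prefix of `cb`. q1 means the last symbol is `c`; q2 means the last 2 symbols are `cb`. Accept only at q2, where the string currently ends in `cb`.
A 3-state machine:
        a   b   c  
>  q0   q0  q0  q1 
   q1   q0  q2  q1 
 * q2   q0  q0  q1 
(> = start, * = accepting)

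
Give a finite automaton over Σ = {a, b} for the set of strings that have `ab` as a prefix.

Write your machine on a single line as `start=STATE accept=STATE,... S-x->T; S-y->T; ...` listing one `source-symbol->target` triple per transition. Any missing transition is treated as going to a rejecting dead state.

Check the first 2 symbols one by one: S0 through S1 record how many have matched `ab` so far; any wrong symbol goes to the dead state S3. After all 2 match we enter the accepting sink S2.
        a   b  
>  S0   S1  S3 
   S1   S3  S2 
 * S2   S2  S2 
   S3   S3  S3 
(> = start, * = accepting)

start=S0; accept=S2; S0-a->S1; S0-b->S3; S1-a->S3; S1-b->S2; S2-a->S2; S2-b->S2; S3-a->S3; S3-b->S3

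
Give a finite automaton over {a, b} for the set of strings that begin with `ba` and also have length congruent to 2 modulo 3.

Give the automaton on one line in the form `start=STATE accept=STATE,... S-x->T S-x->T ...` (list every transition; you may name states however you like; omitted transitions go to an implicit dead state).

start=q0 accept=q3 q0-a->q1 q0-b->q2 q1-a->q1 q1-b->q1 q2-a->q3 q2-b->q1 q3-a->q4 q3-b->q4 q4-a->q5 q4-b->q5 q5-a->q3 q5-b->q3

Handle the two conditions separately and then intersect. The first has 4 states tracking whether the input so far still matches the prefix `ba`; the second has 3 states tracking the input length modulo 3. A product state is a pair (one from each), accepting exactly when both do. Minimizing collapses redundant product states.
        a   b  
>  q0   q1  q2 
   q1   q1  q1 
   q2   q3  q1 
 * q3   q4  q4 
   q4   q5  q5 
   q5   q3  q3 
(> = start, * = accepting)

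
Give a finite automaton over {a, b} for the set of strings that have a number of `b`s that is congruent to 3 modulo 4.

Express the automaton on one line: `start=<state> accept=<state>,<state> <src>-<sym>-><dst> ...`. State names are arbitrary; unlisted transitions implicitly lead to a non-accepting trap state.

start=s0 accept=s3 s0-a->s0 s0-b->s1 s1-a->s1 s1-b->s2 s2-a->s2 s2-b->s3 s3-a->s3 s3-b->s0

The only thing that matters is how many `b`s have appeared, reduced mod 4. Use one state per residue: s0 for 0, …, s3 for 3. Reading `b` moves to the next residue; anything else stays put. s3 is accepting.
4 states suffice.
        a   b  
>  s0   s0  s1 
   s1   s1  s2 
   s2   s2  s3 
 * s3   s3  s0 
(> = start, * = accepting)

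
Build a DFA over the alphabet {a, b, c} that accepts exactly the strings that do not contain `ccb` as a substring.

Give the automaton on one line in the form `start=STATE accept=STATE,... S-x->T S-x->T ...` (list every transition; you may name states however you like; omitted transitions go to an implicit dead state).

start=s0 accept=s0,s1,s2 s0-a->s0 s0-b->s0 s0-c->s1 s1-a->s0 s1-b->s0 s1-c->s2 s2-a->s0 s2-b->s3 s2-c->s2 s3-a->s3 s3-b->s3 s3-c->s3

Track partial matches of the forbidden pattern `ccb`. State s3 is a dead state reached once `ccb` has occurred; every other state accepts. s0 means no part of `ccb` is currently matched.
With 4 states:
        a   b   c  
>* s0   s0  s0  s1 
 * s1   s0  s0  s2 
 * s2   s0  s3  s2 
   s3   s3  s3  s3 
(> = start, * = accepting)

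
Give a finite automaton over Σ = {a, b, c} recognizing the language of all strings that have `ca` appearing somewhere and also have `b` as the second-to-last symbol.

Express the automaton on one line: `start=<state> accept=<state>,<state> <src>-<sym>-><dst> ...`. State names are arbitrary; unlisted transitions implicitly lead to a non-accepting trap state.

start=S0 accept=S16,S17,S18 S0-a->S1 S0-b->S2 S0-c->S3 S1-a->S4 S1-b->S5 S1-c->S6 S2-a->S7 S2-b->S8 S2-c->S9 S3-a->S10 S3-b->S11 S3-c->S12 S4-a->S4 S4-b->S5 S4-c->S6 S5-a->S7 S5-b->S8 S5-c->S9 S6-a->S10 S6-b->S11 S6-c->S12 S7-a->S4 S7-b->S5 S7-c->S6 S8-a->S7 S8-b->S8 S8-c->S9 S9-a->S10 S9-b->S11 S9-c->S12 S10-a->S13 S10-b->S14 S10-c->S15 S11-a->S7 S11-b->S8 S11-c->S9 S12-a->S10 S12-b->S11 S12-c->S12 S13-a->S13 S13-b->S14 S13-c->S15 S14-a->S16 S14-b->S17 S14-c->S18 S15-a->S10 S15-b->S19 S15-c->S20 S16-a->S13 S16-b->S14 S16-c->S15 S17-a->S16 S17-b->S17 S17-c->S18 S18-a->S10 S18-b->S19 S18-c->S20 S19-a->S16 S19-b->S17 S19-c->S18 S20-a->S10 S20-b->S19 S20-c->S20

Handle the two conditions separately and then intersect. The first has 3 states tracking whether and how much of `ca` has been seen; the second has 13 states tracking the last 2 symbols read. A product state is a pair (one from each), accepting exactly when both do.
21 states suffice.
          a    b    c  
>  S0     S1   S2   S3 
   S1     S4   S5   S6 
   S2     S7   S8   S9 
   S3    S10  S11  S12 
   S4     S4   S5   S6 
   S5     S7   S8   S9 
   S6    S10  S11  S12 
   S7     S4   S5   S6 
   S8     S7   S8   S9 
   S9    S10  S11  S12 
   S10   S13  S14  S15 
   S11    S7   S8   S9 
   S12   S10  S11  S12 
   S13   S13  S14  S15 
   S14   S16  S17  S18 
   S15   S10  S19  S20 
 * S16   S13  S14  S15 
 * S17   S16  S17  S18 
 * S18   S10  S19  S20 
   S19   S16  S17  S18 
   S20   S10  S19  S20 
(> = start, * = accepting)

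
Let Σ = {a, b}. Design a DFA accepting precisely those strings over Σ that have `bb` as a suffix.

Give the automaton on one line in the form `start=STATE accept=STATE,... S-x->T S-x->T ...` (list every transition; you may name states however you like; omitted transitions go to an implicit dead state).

Remember how much of `bb` the current input suffix matches. State s0 means no match yet; s1 means the last symbol is `b`; s2 means the last 2 symbols are `bb`. Only s2 accepts. On a mismatch, fall back to the longest proper suffix that is still a prefix of `bb`.
With 3 states:
        a   b  
>  s0   s0  s1 
   s1   s0  s2 
 * s2   s0  s2 
(> = start, * = accepting)

start=s0 accept=s2 s0-a->s0 s0-b->s1 s1-a->s0 s1-b->s2 s2-a->s0 s2-b->s2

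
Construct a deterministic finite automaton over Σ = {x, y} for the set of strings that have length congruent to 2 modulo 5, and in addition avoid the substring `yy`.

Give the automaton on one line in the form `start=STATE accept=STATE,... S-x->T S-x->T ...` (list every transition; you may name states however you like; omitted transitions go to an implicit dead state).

start=s0 accept=s3,s4 s0-x->s1 s0-y->s2 s1-x->s3 s1-y->s4 s2-x->s3 s2-y->s5 s3-x->s6 s3-y->s7 s4-x->s6 s4-y->s8 s5-x->s8 s5-y->s8 s6-x->s9 s6-y->s10 s7-x->s9 s7-y->s11 s8-x->s11 s8-y->s11 s9-x->s0 s9-y->s12 s10-x->s0 s10-y->s13 s11-x->s13 s11-y->s13 s12-x->s1 s12-y->s14 s13-x->s14 s13-y->s14 s14-x->s5 s14-y->s5

Build one automaton per condition and run them in lockstep. The first has 5 states tracking the input length modulo 5; the second has 3 states tracking partial matches of the forbidden pattern `yy`. A product state is a pair (one from each), accepting exactly when both do.
A 15-state machine:
          x    y  
>  s0     s1   s2 
   s1     s3   s4 
   s2     s3   s5 
 * s3     s6   s7 
 * s4     s6   s8 
   s5     s8   s8 
   s6     s9  s10 
   s7     s9  s11 
   s8    s11  s11 
   s9     s0  s12 
   s10    s0  s13 
   s11   s13  s13 
   s12    s1  s14 
   s13   s14  s14 
   s14    s5   s5 
(> = start, * = accepting)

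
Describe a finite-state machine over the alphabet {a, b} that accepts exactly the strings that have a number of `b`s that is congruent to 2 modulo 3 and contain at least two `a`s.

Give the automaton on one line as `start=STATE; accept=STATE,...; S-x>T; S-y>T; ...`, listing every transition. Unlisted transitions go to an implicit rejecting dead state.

start=S0; accept=S10,S11; S0-a>S1; S0-b>S2; S1-a>S3; S1-b>S4; S2-a>S4; S2-b>S5; S3-a>S6; S3-b>S7; S4-a>S7; S4-b>S8; S5-a>S8; S5-b>S0; S6-a>S6; S6-b>S9; S7-a>S9; S7-b>S10; S8-a>S10; S8-b>S1; S9-a>S9; S9-b>S11; S10-a>S11; S10-b>S3; S11-a>S11; S11-b>S6

Handle the two conditions separately and then intersect. One (3 states) tracks the count of `b`s modulo 3; the other (4 states) tracks the count of `a`s, saturating at 3. Each combined state is a pair, one component from each; accept when both components accept.
A 12-state machine:
          a    b  
>  S0     S1   S2 
   S1     S3   S4 
   S2     S4   S5 
   S3     S6   S7 
   S4     S7   S8 
   S5     S8   S0 
   S6     S6   S9 
   S7     S9  S10 
   S8    S10   S1 
   S9     S9  S11 
 * S10   S11   S3 
 * S11   S11   S6 
(> = start, * = accepting)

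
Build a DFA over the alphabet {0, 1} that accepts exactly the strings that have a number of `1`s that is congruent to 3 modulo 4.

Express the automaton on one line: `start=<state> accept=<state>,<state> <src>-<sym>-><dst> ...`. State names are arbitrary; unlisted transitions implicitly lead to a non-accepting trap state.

start=q0 accept=q3 q0-0->q0 q0-1->q1 q1-0->q1 q1-1->q2 q2-0->q2 q2-1->q3 q3-0->q3 q3-1->q0

The only thing that matters is how many `1`s have appeared, reduced mod 4. Use one state per residue: q0 for 0, …, q3 for 3. Reading `1` moves to the next residue; anything else stays put. q3 is accepting.
        0   1  
>  q0   q0  q1 
   q1   q1  q2 
   q2   q2  q3 
 * q3   q3  q0 
(> = start, * = accepting)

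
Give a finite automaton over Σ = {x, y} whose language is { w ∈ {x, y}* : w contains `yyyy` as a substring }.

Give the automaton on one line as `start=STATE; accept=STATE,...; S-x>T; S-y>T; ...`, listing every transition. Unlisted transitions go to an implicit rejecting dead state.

start=s0; accept=s4; s0-x>s0; s0-y>s1; s1-x>s0; s1-y>s2; s2-x>s0; s2-y>s3; s3-x>s0; s3-y>s4; s4-x>s4; s4-y>s4

Track how much of `yyyy` has been matched so far: state s0 is no progress, s4 is the absorbing accept state reached once `yyyy` has occurred. Intermediate states record partial matches; on a mismatch, fall back to the longest reusable overlap.
        x   y  
>  s0   s0  s1 
   s1   s0  s2 
   s2   s0  s3 
   s3   s0  s4 
 * s4   s4  s4 
(> = start, * = accepting)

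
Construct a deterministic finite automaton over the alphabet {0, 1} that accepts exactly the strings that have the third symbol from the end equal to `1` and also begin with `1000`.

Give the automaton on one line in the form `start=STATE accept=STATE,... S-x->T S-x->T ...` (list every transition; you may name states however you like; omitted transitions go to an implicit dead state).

Build one automaton per condition and run them in lockstep. One (15 states) tracks the last 3 symbols read; the other (6 states) tracks whether the input so far still matches the prefix `1000`. Each combined state is a pair, one component from each; accept when both components accept.
With 24 states:
          0    1  
>  s0     s1   s2 
   s1     s3   s4 
   s2     s5   s6 
   s3     s7   s8 
   s4     s9  s10 
   s5    s11  s12 
   s6    s13  s14 
   s7     s7   s8 
   s8     s9  s10 
   s9    s15  s12 
   s10   s13  s14 
   s11   s16   s8 
   s12    s9  s10 
   s13   s15  s12 
   s14   s13  s14 
   s15    s7   s8 
   s16   s16  s17 
   s17   s18  s19 
   s18   s20  s21 
   s19   s22  s23 
 * s20   s16  s17 
 * s21   s18  s19 
 * s22   s20  s21 
 * s23   s22  s23 
(> = start, * = accepting)

start=s0 accept=s20,s21,s22,s23 s0-0->s1 s0-1->s2 s1-0->s3 s1-1->s4 s2-0->s5 s2-1->s6 s3-0->s7 s3-1->s8 s4-0->s9 s4-1->s10 s5-0->s11 s5-1->s12 s6-0->s13 s6-1->s14 s7-0->s7 s7-1->s8 s8-0->s9 s8-1->s10 s9-0->s15 s9-1->s12 s10-0->s13 s10-1->s14 s11-0->s16 s11-1->s8 s12-0->s9 s12-1->s10 s13-0->s15 s13-1->s12 s14-0->s13 s14-1->s14 s15-0->s7 s15-1->s8 s16-0->s16 s16-1->s17 s17-0->s18 s17-1->s19 s18-0->s20 s18-1->s21 s19-0->s22 s19-1->s23 s20-0->s16 s20-1->s17 s21-0->s18 s21-1->s19 s22-0->s20 s22-1->s21 s23-0->s22 s23-1->s23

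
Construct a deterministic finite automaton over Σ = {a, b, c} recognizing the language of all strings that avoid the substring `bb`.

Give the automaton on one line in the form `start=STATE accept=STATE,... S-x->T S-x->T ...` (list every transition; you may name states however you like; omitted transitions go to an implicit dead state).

This is the complement of 'contains `bb`'. Use the same substring-matching states — s0 through s2 holding how much of `bb` has just been matched — but flip the accepting set: everything except the trap s2 accepts.
3 states suffice.
        a   b   c  
>* s0   s0  s1  s0 
 * s1   s0  s2  s0 
   s2   s2  s2  s2 
(> = start, * = accepting)

start=s0 accept=s0,s1 s0-a->s0 s0-b->s1 s0-c->s0 s1-a->s0 s1-b->s2 s1-c->s0 s2-a->s2 s2-b->s2 s2-c->s2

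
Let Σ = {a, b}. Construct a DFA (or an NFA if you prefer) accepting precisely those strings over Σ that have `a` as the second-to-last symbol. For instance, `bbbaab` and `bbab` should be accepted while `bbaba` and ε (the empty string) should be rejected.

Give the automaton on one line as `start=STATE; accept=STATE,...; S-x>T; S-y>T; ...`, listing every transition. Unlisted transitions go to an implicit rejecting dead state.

Because acceptance depends on a position counted from the end, the machine has to buffer the most recent 2 symbols. Make each state the string of the last up-to-2 symbols read; on input `x` shift the window left and append `x`. Accept when the buffered window has length 2 and begins with `a`.
        a   b  
>  q0   q1  q2 
   q1   q3  q4 
   q2   q5  q6 
 * q3   q3  q4 
 * q4   q5  q6 
   q5   q3  q4 
   q6   q5  q6 
(> = start, * = accepting)

start=q0; accept=q3,q4; q0-a>q1; q0-b>q2; q1-a>q3; q1-b>q4; q2-a>q5; q2-b>q6; q3-a>q3; q3-b>q4; q4-a>q5; q4-b>q6; q5-a>q3; q5-b>q4; q6-a>q5; q6-b>q6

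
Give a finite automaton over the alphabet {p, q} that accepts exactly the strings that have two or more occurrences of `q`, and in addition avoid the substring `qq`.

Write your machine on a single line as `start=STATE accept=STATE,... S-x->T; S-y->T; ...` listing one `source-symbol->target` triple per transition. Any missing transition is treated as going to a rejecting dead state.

Run two small machines in parallel and take their product. One (4 states) tracks the count of `q`s, saturating at 3; the other (3 states) tracks partial matches of the forbidden pattern `qq`. Each combined state is a pair, one component from each; accept when both components accept. Minimizing collapses redundant product states.
With 6 states:
       p  q 
>  A   A  B 
   B   C  D 
   C   C  E 
   D   D  D 
 * E   F  D 
 * F   F  E 
(> = start, * = accepting)

start=A; accept=E,F; A-p->A; A-q->B; B-p->C; B-q->D; C-p->C; C-q->E; D-p->D; D-q->D; E-p->F; E-q->D; F-p->F; F-q->E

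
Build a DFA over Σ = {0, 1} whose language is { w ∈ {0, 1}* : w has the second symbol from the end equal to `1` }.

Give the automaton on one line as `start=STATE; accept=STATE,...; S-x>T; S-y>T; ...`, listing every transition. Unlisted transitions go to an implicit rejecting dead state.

start=q0; accept=q5,q6; q0-0>q1; q0-1>q2; q1-0>q3; q1-1>q4; q2-0>q5; q2-1>q6; q3-0>q3; q3-1>q4; q4-0>q5; q4-1>q6; q5-0>q3; q5-1>q4; q6-0>q5; q6-1>q6

A DFA must remember the last 2 symbols (since which symbol is second-to-last isn't known until the input ends). Use one state per possible window of the last ≤2 symbols; accept from those whose window starts with `1`.
7 states suffice.
        0   1  
>  q0   q1  q2 
   q1   q3  q4 
   q2   q5  q6 
   q3   q3  q4 
   q4   q5  q6 
 * q5   q3  q4 
 * q6   q5  q6 
(> = start, * = accepting)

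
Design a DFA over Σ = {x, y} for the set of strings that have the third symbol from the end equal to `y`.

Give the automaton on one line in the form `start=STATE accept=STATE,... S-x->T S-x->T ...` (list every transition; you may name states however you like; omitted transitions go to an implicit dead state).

Because acceptance depends on a position counted from the end, the machine has to buffer the most recent 3 symbols. Make each state the string of the last up-to-3 symbols read; on input `x` shift the window left and append `x`. Accept when the buffered window has length 3 and begins with `y`.
With 15 states:
          x    y  
>  q0     q1   q2 
   q1     q3   q4 
   q2     q5   q6 
   q3     q7   q8 
   q4     q9  q10 
   q5    q11  q12 
   q6    q13  q14 
   q7     q7   q8 
   q8     q9  q10 
   q9    q11  q12 
   q10   q13  q14 
 * q11    q7   q8 
 * q12    q9  q10 
 * q13   q11  q12 
 * q14   q13  q14 
(> = start, * = accepting)

start=q0 accept=q11,q12,q13,q14 q0-x->q1 q0-y->q2 q1-x->q3 q1-y->q4 q2-x->q5 q2-y->q6 q3-x->q7 q3-y->q8 q4-x->q9 q4-y->q10 q5-x->q11 q5-y->q12 q6-x->q13 q6-y->q14 q7-x->q7 q7-y->q8 q8-x->q9 q8-y->q10 q9-x->q11 q9-y->q12 q10-x->q13 q10-y->q14 q11-x->q7 q11-y->q8 q12-x->q9 q12-y->q10 q13-x->q11 q13-y->q12 q14-x->q13 q14-y->q14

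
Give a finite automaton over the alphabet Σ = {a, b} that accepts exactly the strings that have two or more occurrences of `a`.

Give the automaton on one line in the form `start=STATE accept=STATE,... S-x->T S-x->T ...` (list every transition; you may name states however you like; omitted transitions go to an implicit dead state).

start=q0 accept=q2,q3 q0-a->q1 q0-b->q0 q1-a->q2 q1-b->q1 q2-a->q3 q2-b->q2 q3-a->q3 q3-b->q3

Only the number of `a`s matters, and only up to 3. Make a chain q0 → q1 → q2 → q3 advanced by each `a` (with q3 absorbing); every other symbol self-loops. The accepting set is {q2, q3}.
        a   b  
>  q0   q1  q0 
   q1   q2  q1 
 * q2   q3  q2 
 * q3   q3  q3 
(> = start, * = accepting)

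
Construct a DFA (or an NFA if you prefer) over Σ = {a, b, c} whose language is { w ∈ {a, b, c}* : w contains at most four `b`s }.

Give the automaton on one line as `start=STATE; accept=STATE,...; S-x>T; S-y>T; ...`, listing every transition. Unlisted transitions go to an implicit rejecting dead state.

start=s0; accept=s0,s1,s2,s3,s4; s0-a>s0; s0-b>s1; s0-c>s0; s1-a>s1; s1-b>s2; s1-c>s1; s2-a>s2; s2-b>s3; s2-c>s2; s3-a>s3; s3-b>s4; s3-c>s3; s4-a>s4; s4-b>s5; s4-c>s4; s5-a>s5; s5-b>s5; s5-c>s5

Only the number of `b`s matters, and only up to 5. Make a chain s0 → s1 → s2 → s3 → s4 → s5 advanced by each `b` (with s5 absorbing); every other symbol self-loops. The accepting set is {s0, s1, s2, s3, s4}.
With 6 states:
        a   b   c  
>* s0   s0  s1  s0 
 * s1   s1  s2  s1 
 * s2   s2  s3  s2 
 * s3   s3  s4  s3 
 * s4   s4  s5  s4 
   s5   s5  s5  s5 
(> = start, * = accepting)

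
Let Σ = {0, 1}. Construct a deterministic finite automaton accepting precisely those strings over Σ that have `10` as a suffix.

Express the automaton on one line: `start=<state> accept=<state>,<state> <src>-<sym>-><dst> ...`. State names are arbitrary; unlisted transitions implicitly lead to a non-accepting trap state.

Let each state record the length of the longest suffix of the input read so far that is also a prefix of `10`. s1 means the last symbol is `1`; s2 means the last 2 symbols are `10`. Accept only at s2, where the string currently ends in `10`.
3 states suffice.
        0   1  
>  s0   s0  s1 
   s1   s2  s1 
 * s2   s0  s1 
(> = start, * = accepting)

start=s0 accept=s2 s0-0->s0 s0-1->s1 s1-0->s2 s1-1->s1 s2-0->s0 s2-1->s1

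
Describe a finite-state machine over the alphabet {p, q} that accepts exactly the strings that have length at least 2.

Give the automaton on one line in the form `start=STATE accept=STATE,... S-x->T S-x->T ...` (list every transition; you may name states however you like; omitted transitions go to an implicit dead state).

We only need to distinguish lengths 0, 1, …, 2, and '>2'. Chain S0 → S1 → S2 → S3 on every symbol, with S3 looping. Accepting states: {S2, S3}.
A 4-state machine:
        p   q  
>  S0   S1  S1 
   S1   S2  S2 
 * S2   S3  S3 
 * S3   S3  S3 
(> = start, * = accepting)

start=S0 accept=S2,S3 S0-p->S1 S0-q->S1 S1-p->S2 S1-q->S2 S2-p->S3 S2-q->S3 S3-p->S3 S3-q->S3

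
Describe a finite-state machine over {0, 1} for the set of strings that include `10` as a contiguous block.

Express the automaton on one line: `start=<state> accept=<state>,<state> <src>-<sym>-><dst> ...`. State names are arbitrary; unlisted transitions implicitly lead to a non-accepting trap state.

Track how much of `10` has been matched so far: state q0 is no progress, q2 is the absorbing accept state reached once `10` has occurred. Intermediate states record partial matches; on a mismatch, fall back to the longest reusable overlap.
        0   1  
>  q0   q0  q1 
   q1   q2  q1 
 * q2   q2  q2 
(> = start, * = accepting)

start=q0 accept=q2 q0-0->q0 q0-1->q1 q1-0->q2 q1-1->q1 q2-0->q2 q2-1->q2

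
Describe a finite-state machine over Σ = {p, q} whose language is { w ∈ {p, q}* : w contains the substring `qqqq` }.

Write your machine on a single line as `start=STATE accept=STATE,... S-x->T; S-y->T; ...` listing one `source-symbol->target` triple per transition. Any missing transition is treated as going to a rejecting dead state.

States S0..S3 record the length of the longest prefix of `qqqq` that matches the current input suffix. Reaching S4 means `qqqq` has been seen, and we stay there forever. Accept from S4.
5 states suffice.
        p   q  
>  S0   S0  S1 
   S1   S0  S2 
   S2   S0  S3 
   S3   S0  S4 
 * S4   S4  S4 
(> = start, * = accepting)

start=S0; accept=S4; S0-p->S0; S0-q->S1; S1-p->S0; S1-q->S2; S2-p->S0; S2-q->S3; S3-p->S0; S3-q->S4; S4-p->S4; S4-q->S4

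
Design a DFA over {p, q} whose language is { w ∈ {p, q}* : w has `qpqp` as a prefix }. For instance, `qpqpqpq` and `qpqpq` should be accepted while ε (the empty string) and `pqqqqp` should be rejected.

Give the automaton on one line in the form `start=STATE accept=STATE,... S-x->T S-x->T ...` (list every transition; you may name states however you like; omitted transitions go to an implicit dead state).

start=A accept=E A-p->F A-q->B B-p->C B-q->F C-p->F C-q->D D-p->E D-q->F E-p->E E-q->E F-p->F F-q->F

Check the first 4 symbols one by one: A through D record how many have matched `qpqp` so far; any wrong symbol goes to the dead state F. After all 4 match we enter the accepting sink E.
6 states suffice.
       p  q 
>  A   F  B 
   B   C  F 
   C   F  D 
   D   E  F 
 * E   E  E 
   F   F  F 
(> = start, * = accepting)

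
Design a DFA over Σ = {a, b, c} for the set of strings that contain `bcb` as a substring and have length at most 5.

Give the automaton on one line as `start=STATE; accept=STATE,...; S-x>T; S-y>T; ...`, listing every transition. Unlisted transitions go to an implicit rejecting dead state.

start=s0; accept=s9,s11,s12; s0-a>s1; s0-b>s2; s0-c>s1; s1-a>s3; s1-b>s4; s1-c>s3; s2-a>s3; s2-b>s4; s2-c>s5; s3-a>s6; s3-b>s7; s3-c>s6; s4-a>s6; s4-b>s7; s4-c>s8; s5-a>s6; s5-b>s9; s5-c>s6; s6-a>s6; s6-b>s6; s6-c>s6; s7-a>s6; s7-b>s6; s7-c>s10; s8-a>s6; s8-b>s11; s8-c>s6; s9-a>s11; s9-b>s11; s9-c>s11; s10-a>s6; s10-b>s12; s10-c>s6; s11-a>s12; s11-b>s12; s11-c>s12; s12-a>s6; s12-b>s6; s12-c>s6

Build one automaton per condition and run them in lockstep. One (4 states) tracks whether and how much of `bcb` has been seen; the other (7 states) tracks the input length, saturating at 6. Each combined state is a pair, one component from each; accept when both components accept. Equivalent product states are then merged.
With 13 states:
          a    b    c  
>  s0     s1   s2   s1 
   s1     s3   s4   s3 
   s2     s3   s4   s5 
   s3     s6   s7   s6 
   s4     s6   s7   s8 
   s5     s6   s9   s6 
   s6     s6   s6   s6 
   s7     s6   s6  s10 
   s8     s6  s11   s6 
 * s9    s11  s11  s11 
   s10    s6  s12   s6 
 * s11   s12  s12  s12 
 * s12    s6   s6   s6 
(> = start, * = accepting)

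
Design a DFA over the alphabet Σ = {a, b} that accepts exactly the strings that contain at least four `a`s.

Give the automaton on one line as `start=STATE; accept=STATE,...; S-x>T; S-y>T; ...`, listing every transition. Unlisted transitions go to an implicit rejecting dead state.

Only the number of `a`s matters, and only up to 5. Make a chain q0 → q1 → q2 → q3 → q4 → q5 advanced by each `a` (with q5 absorbing); every other symbol self-loops. The accepting set is {q4, q5}.
With 6 states:
        a   b  
>  q0   q1  q0 
   q1   q2  q1 
   q2   q3  q2 
   q3   q4  q3 
 * q4   q5  q4 
 * q5   q5  q5 
(> = start, * = accepting)

start=q0; accept=q4,q5; q0-a>q1; q0-b>q0; q1-a>q2; q1-b>q1; q2-a>q3; q2-b>q2; q3-a>q4; q3-b>q3; q4-a>q5; q4-b>q4; q5-a>q5; q5-b>q5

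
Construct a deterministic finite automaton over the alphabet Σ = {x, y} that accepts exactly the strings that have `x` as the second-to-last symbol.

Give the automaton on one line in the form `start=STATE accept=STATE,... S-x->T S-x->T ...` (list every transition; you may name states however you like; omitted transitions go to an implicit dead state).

start=s0 accept=s3,s4 s0-x->s1 s0-y->s2 s1-x->s3 s1-y->s4 s2-x->s5 s2-y->s6 s3-x->s3 s3-y->s4 s4-x->s5 s4-y->s6 s5-x->s3 s5-y->s4 s6-x->s5 s6-y->s6

A DFA must remember the last 2 symbols (since which symbol is second-to-last isn't known until the input ends). Use one state per possible window of the last ≤2 symbols; accept from those whose window starts with `x`.
A 7-state machine:
        x   y  
>  s0   s1  s2 
   s1   s3  s4 
   s2   s5  s6 
 * s3   s3  s4 
 * s4   s5  s6 
   s5   s3  s4 
   s6   s5  s6 
(> = start, * = accepting)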